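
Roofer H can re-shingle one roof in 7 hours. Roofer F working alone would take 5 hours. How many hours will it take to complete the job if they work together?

35/12 hours

Combined rate: 1/7 + 1/5 = (5 + 7)/35 = 12/35 per hour.
Time = 1 ÷ (12/35) = 35/12 hours.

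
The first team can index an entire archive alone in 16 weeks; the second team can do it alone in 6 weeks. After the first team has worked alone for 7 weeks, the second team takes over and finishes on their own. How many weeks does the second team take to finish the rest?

In 7 weeks the first team does 7/16 of the job, leaving 9/16.
The second team works at 1/6 per week, so finishing takes 9/16 ÷ 1/6 = 27/8 weeks.

27/8 weeks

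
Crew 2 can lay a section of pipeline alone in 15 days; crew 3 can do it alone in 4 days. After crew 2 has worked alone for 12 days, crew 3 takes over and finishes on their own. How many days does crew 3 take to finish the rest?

In 12 days crew 2 does 12/15 = 4/5 of the job, leaving 1/5.
Crew 3 works at 1/4 per day, so finishing takes 1/5 ÷ 1/4 = 4/5 days.

4/5 days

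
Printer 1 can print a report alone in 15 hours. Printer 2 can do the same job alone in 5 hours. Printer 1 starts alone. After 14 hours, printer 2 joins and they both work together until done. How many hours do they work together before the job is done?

1/4 hours

In the first 14 hours printer 1 alone does 14/15 of the job, leaving 1/15.
Once everyone is working, combined rate: 1/15 + 1/5 = (1 + 3)/15 = 4/15 per hour.
Remaining 1/15 at 4/15 per hour takes 1/4 hours.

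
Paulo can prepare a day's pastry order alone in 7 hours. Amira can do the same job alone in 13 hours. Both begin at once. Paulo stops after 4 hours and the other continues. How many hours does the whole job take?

39/7 hours

In the first 4 hours the combined rate is 20/91, so 80/91 of the job is done, leaving 11/91.
After Paulo leaves the rate is 1/13 per hour; the remaining 11/91 takes 11/7 hours.
Total = 4 + 11/7 = 39/7 hours.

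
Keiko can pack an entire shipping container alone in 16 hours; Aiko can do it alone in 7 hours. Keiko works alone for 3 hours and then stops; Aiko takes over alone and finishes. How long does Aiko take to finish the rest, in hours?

In 3 hours Keiko does 3/16 of the job, leaving 13/16.
Aiko works at 1/7 per hour, so finishing takes 13/16 ÷ 1/7 = 91/16 hours.

91/16 hours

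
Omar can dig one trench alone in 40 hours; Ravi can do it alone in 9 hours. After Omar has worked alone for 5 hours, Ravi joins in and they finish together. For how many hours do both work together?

45/7 hours

In 5 hours Omar does 5/40 = 1/8 of the job, leaving 7/8.
Omar and Ravi together work at 49/360 per hour, so finishing takes 7/8 ÷ 49/360 = 45/7 hours.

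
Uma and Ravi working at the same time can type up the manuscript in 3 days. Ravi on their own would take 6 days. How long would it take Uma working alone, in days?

6 days

Combined rate is 1/3 per day.
Known contribution: 1/6 per day.
So Uma's rate is 1/3 − 1/6 = 1/6, meaning 6 days alone.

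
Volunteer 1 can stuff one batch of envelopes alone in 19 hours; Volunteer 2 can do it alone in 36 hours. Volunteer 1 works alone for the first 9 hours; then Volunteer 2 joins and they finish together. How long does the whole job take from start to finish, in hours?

171/11 hours

In 9 hours Volunteer 1 does 9/19 of the job, leaving 10/19.
Volunteer 1 and Volunteer 2 together work at 55/684 per hour, so finishing takes 10/19 ÷ 55/684 = 72/11 hours.
Total time = 9 + 72/11 = 171/11 hours.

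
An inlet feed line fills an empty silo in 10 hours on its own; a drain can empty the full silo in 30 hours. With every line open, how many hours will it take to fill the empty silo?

Net rate = 1/10 − 1/30 = (3 − 1)/30 = 2/30 = 1/15 per hour.
Filling time = 1 ÷ (1/15) = 15 hours.

15 hours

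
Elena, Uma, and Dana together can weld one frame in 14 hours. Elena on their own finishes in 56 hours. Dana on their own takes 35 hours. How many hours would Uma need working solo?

Combined rate is 1/14 per hour.
Known contribution: 1/56 + 1/35 = (5 + 8)/280 = 13/280 per hour.
So Uma's rate is 1/14 − 13/280 = 1/40, meaning 40 hours alone.

40 hours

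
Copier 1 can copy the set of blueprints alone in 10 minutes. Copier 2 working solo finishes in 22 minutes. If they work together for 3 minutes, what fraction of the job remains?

Combined rate: 1/10 + 1/22 = (11 + 5)/110 = 16/110 = 8/55 per minute.
In 3 minutes they complete 3·8/55 = 24/55 of the job.
So 31/55 remains.

31/55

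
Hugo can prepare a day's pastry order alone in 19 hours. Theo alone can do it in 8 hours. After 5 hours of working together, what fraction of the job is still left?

Combined rate: 1/19 + 1/8 = (8 + 19)/152 = 27/152 per hour.
In 5 hours they complete 5·27/152 = 135/152 of the job.
So 17/152 remains.

17/152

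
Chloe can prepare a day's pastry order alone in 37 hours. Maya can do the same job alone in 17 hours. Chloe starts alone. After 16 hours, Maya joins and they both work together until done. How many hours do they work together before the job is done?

119/18 hours

In the first 16 hours Chloe alone does 16/37 of the job, leaving 21/37.
Once everyone is working, combined rate: 1/37 + 1/17 = (17 + 37)/629 = 54/629 per hour.
Remaining 21/37 at 54/629 per hour takes 119/18 hours.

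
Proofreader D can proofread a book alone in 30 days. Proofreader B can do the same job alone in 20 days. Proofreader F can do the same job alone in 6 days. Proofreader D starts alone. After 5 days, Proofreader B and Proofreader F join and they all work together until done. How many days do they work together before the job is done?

In the first 5 days Proofreader D alone does 5/30 = 1/6 of the job, leaving 5/6.
Once everyone is working, combined rate: 1/30 + 1/20 + 1/6 = (2 + 3 + 10)/60 = 15/60 = 1/4 per day.
Remaining 5/6 at 1/4 per day takes 10/3 days.

10/3 days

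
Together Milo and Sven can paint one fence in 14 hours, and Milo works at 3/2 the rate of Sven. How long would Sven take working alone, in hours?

Let Sven's rate be r; then Milo's rate is (3/2)r, so together (3/2 + 1)r = (5/2)r = 1/14.
Thus r = 1/35 per hour.
Sven alone: 35 hours; Milo alone: 70/3 hours.

35 hours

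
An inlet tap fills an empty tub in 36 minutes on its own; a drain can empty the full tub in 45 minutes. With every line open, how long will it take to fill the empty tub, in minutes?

180 minutes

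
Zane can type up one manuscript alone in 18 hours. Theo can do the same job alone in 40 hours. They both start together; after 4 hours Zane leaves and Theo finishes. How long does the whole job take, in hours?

In the first 4 hours the combined rate is 29/360, so 29/90 of the job is done, leaving 61/90.
After Zane leaves the rate is 1/40 per hour; the remaining 61/90 takes 244/9 hours.
Total = 4 + 244/9 = 280/9 hours.

280/9 hours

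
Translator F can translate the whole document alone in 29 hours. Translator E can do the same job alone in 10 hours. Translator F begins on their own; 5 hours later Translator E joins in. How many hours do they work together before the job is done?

80/13 hours

In the first 5 hours Translator F alone does 5/29 of the job, leaving 24/29.
Once everyone is working, combined rate: 1/29 + 1/10 = (10 + 29)/290 = 39/290 per hour.
Remaining 24/29 at 39/290 per hour takes 80/13 hours.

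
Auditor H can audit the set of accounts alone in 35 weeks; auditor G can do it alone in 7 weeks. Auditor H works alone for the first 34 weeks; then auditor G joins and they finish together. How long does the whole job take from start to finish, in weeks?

205/6 weeks

In 34 weeks auditor H does 34/35 of the job, leaving 1/35.
Auditor H and auditor G together work at 6/35 per week, so finishing takes 1/35 ÷ 6/35 = 1/6 weeks.
Total time = 34 + 1/6 = 205/6 weeks.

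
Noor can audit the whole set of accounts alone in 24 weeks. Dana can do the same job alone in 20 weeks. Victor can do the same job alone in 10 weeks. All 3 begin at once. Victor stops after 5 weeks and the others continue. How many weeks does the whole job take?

In the first 5 weeks the combined rate is 23/120, so 23/24 of the job is done, leaving 1/24.
After Victor leaves the rate is 11/120 per week; the remaining 1/24 takes 5/11 weeks.
Total = 5 + 5/11 = 60/11 weeks.

60/11 weeks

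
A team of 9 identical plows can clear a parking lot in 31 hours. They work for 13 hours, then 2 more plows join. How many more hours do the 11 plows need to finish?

162/11 hours

One plow does 1/279 of the job per hour.
After 13 hours with 9 plows, 13/31 is done (18/31 left).
With 11 plows the rate is 11/279, so the rest takes 18/31 ÷ 11/279 = 162/11 hours.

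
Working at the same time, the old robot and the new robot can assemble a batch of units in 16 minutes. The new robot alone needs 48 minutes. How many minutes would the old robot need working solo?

Combined rate is 1/16 per minute.
Known contribution: 1/48 per minute.
So the old robot's rate is 1/16 − 1/48 = 1/24, meaning 24 minutes alone.

24 minutes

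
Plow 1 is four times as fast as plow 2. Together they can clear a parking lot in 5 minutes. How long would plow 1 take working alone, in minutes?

Let plow 2's rate be r; then plow 1's rate is 4r, so together (4 + 1)r = 5r = 1/5.
Thus r = 1/25 per minute.
Plow 2 alone: 25 minutes; plow 1 alone: 25/4 minutes.

25/4 minutes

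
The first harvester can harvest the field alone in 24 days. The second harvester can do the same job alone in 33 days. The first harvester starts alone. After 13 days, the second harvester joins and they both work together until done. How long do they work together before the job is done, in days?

In the first 13 days the first harvester alone does 13/24 of the job, leaving 11/24.
Once everyone is working, combined rate: 1/24 + 1/33 = (11 + 8)/264 = 19/264 per day.
Remaining 11/24 at 19/264 per day takes 121/19 days.

121/19 days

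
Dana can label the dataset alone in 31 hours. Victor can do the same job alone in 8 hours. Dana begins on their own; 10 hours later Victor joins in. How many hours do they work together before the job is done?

56/13 hours

In the first 10 hours Dana alone does 10/31 of the job, leaving 21/31.
Once everyone is working, combined rate: 1/31 + 1/8 = (8 + 31)/248 = 39/248 per hour.
Remaining 21/31 at 39/248 per hour takes 56/13 hours.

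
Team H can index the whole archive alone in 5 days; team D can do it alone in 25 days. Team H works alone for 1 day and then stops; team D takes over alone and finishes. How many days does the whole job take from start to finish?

21 days

In 1 day team H does 1/5 of the job, leaving 4/5.
Team D works at 1/25 per day, so finishing takes 4/5 ÷ 1/25 = 20 days.
Total time = 1 + 20 = 21 days.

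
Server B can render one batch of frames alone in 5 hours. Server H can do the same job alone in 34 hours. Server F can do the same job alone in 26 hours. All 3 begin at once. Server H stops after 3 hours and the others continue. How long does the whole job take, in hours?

65/17 hours

In the first 3 hours the combined rate is 296/1105, so 888/1105 of the job is done, leaving 217/1105.
After server H leaves the rate is 31/130 per hour; the remaining 217/1105 takes 14/17 hours.
Total = 3 + 14/17 = 65/17 hours.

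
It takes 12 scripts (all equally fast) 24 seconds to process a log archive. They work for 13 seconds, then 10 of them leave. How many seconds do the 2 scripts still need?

One script does 1/288 of the job per second.
After 13 seconds with 12 scripts, 13/24 is done (11/24 left).
With 2 scripts the rate is 2/288 = 1/144, so the rest takes 11/24 ÷ 1/144 = 66 seconds.

66 seconds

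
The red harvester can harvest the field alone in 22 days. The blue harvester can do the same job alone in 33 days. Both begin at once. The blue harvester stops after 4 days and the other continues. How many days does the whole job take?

In the first 4 days the combined rate is 5/66, so 10/33 of the job is done, leaving 23/33.
After the blue harvester leaves the rate is 1/22 per day; the remaining 23/33 takes 46/3 days.
Total = 4 + 46/3 = 58/3 days.

58/3 days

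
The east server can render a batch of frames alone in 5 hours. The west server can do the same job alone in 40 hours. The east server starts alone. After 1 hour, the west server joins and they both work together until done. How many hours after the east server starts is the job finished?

In the first 1 hour the east server alone does 1/5 of the job, leaving 4/5.
Once everyone is working, combined rate: 1/5 + 1/40 = (8 + 1)/40 = 9/40 per hour.
Remaining 4/5 at 9/40 per hour takes 32/9 hours.
Total from the start = 1 + 32/9 = 41/9 hours.

41/9 hours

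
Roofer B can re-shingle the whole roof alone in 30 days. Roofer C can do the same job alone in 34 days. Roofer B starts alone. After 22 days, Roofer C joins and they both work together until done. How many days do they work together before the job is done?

In the first 22 days Roofer B alone does 22/30 = 11/15 of the job, leaving 4/15.
Once everyone is working, combined rate: 1/30 + 1/34 = (17 + 15)/510 = 32/510 = 16/255 per day.
Remaining 4/15 at 16/255 per day takes 17/4 days.

17/4 days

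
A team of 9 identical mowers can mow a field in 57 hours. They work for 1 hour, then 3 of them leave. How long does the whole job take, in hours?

85 hours

One mower does 1/513 of the job per hour.
After 1 hour with 9 mowers, 1/57 is done (56/57 left).
With 6 mowers the rate is 6/513 = 2/171, so the rest takes 56/57 ÷ 2/171 = 84 hours.
Total = 1 + 84 = 85 hours.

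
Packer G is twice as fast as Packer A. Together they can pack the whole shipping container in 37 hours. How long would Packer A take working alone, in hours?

111 hours

Let Packer A's rate be r; then Packer G's rate is 2r, so together (2 + 1)r = 3r = 1/37.
Thus r = 1/111 per hour.
Packer A alone: 111 hours; Packer G alone: 111/2 hours.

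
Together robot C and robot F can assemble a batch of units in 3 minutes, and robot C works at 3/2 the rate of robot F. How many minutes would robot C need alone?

5 minutes

Let robot F's rate be r; then robot C's rate is (3/2)r, so together (3/2 + 1)r = (5/2)r = 1/3.
Thus r = 2/15 per minute.
Robot F alone: 15/2 minutes; robot C alone: 5 minutes.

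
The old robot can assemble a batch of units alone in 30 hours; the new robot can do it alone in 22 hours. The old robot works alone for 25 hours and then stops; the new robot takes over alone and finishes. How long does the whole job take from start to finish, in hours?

In 25 hours the old robot does 25/30 = 5/6 of the job, leaving 1/6.
The new robot works at 1/22 per hour, so finishing takes 1/6 ÷ 1/22 = 11/3 hours.
Total time = 25 + 11/3 = 86/3 hours.

86/3 hours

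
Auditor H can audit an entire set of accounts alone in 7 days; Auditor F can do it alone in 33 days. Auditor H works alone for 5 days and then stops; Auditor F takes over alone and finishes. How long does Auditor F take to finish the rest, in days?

66/7 days

In 5 days Auditor H does 5/7 of the job, leaving 2/7.
Auditor F works at 1/33 per day, so finishing takes 2/7 ÷ 1/33 = 66/7 days.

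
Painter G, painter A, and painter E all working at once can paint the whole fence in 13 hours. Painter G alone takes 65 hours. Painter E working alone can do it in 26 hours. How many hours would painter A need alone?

Combined rate is 1/13 per hour.
Known contribution: 1/65 + 1/26 = (2 + 5)/130 = 7/130 per hour.
So painter A's rate is 1/13 − 7/130 = 3/130, meaning 130/3 hours alone.

130/3 hours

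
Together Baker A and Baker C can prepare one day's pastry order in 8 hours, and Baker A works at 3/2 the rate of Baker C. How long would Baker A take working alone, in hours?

Let Baker C's rate be r; then Baker A's rate is (3/2)r, so together (3/2 + 1)r = (5/2)r = 1/8.
Thus r = 1/20 per hour.
Baker C alone: 20 hours; Baker A alone: 40/3 hours.

40/3 hours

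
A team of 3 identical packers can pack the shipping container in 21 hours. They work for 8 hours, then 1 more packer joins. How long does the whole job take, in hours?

One packer does 1/63 of the job per hour.
After 8 hours with 3 packers, 8/21 is done (13/21 left).
With 4 packers the rate is 4/63, so the rest takes 13/21 ÷ 4/63 = 39/4 hours.
Total = 8 + 39/4 = 71/4 hours.

71/4 hours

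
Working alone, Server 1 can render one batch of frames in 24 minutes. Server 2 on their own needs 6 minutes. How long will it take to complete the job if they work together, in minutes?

With two workers the combined time is the product over the sum: 24·6/(24+6) = 144/30 = 24/5 minutes.

24/5 minutes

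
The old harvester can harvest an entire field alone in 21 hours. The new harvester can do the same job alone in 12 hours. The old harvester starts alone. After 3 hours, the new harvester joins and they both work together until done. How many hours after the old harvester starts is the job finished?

105/11 hours

In the first 3 hours the old harvester alone does 3/21 = 1/7 of the job, leaving 6/7.
Once everyone is working, combined rate: 1/21 + 1/12 = (4 + 7)/84 = 11/84 per hour.
Remaining 6/7 at 11/84 per hour takes 72/11 hours.
Total from the start = 3 + 72/11 = 105/11 hours.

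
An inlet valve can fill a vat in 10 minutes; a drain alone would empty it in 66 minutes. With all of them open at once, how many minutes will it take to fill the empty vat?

Net rate = 1/10 − 1/66 = (33 − 5)/330 = 28/330 = 14/165 per minute.
Filling time = 1 ÷ (14/165) = 165/14 minutes.

165/14 minutes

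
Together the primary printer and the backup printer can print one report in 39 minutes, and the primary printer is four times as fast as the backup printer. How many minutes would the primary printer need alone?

Let the backup printer's rate be r; then the primary printer's rate is 4r, so together (4 + 1)r = 5r = 1/39.
Thus r = 1/195 per minute.
The backup printer alone: 195 minutes; the primary printer alone: 195/4 minutes.

195/4 minutes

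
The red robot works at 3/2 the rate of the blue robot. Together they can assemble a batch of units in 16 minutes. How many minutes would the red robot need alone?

80/3 minutes

Let the blue robot's rate be r; then the red robot's rate is (3/2)r, so together (3/2 + 1)r = (5/2)r = 1/16.
Thus r = 1/40 per minute.
The blue robot alone: 40 minutes; the red robot alone: 80/3 minutes.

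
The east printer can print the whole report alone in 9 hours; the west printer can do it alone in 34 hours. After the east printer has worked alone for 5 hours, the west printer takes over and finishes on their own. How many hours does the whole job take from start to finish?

In 5 hours the east printer does 5/9 of the job, leaving 4/9.
The west printer works at 1/34 per hour, so finishing takes 4/9 ÷ 1/34 = 136/9 hours.
Total time = 5 + 136/9 = 181/9 hours.

181/9 hours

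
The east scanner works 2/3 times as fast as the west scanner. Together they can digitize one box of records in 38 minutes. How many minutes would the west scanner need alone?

Let the west scanner's rate be r; then the east scanner's rate is (2/3)r, so together (2/3 + 1)r = (5/3)r = 1/38.
Thus r = 3/190 per minute.
The west scanner alone: 190/3 minutes; the east scanner alone: 95 minutes.

190/3 minutes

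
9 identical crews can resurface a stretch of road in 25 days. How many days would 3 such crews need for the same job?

Total work is 9·25 = 225 crew-days.
With 3 crews: 225/3 = 75 days.

75 days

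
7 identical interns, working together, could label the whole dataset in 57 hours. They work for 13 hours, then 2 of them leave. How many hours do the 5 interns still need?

308/5 hours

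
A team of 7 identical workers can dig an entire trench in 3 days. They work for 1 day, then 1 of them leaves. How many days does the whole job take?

One worker does 1/21 of the job per day.
After 1 day with 7 workers, 1/3 is done (2/3 left).
With 6 workers the rate is 6/21 = 2/7, so the rest takes 2/3 ÷ 2/7 = 7/3 days.
Total = 1 + 7/3 = 10/3 days.

10/3 days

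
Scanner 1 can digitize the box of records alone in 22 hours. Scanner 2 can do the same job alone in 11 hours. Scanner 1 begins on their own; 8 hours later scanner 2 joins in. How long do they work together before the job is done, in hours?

In the first 8 hours scanner 1 alone does 8/22 = 4/11 of the job, leaving 7/11.
Once everyone is working, combined rate: 1/22 + 1/11 = (1 + 2)/22 = 3/22 per hour.
Remaining 7/11 at 3/22 per hour takes 14/3 hours.

14/3 hours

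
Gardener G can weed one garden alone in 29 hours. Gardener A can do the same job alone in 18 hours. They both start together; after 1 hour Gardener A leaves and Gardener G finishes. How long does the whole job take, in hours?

493/18 hours

In the first 1 hour the combined rate is 47/522, so 47/522 of the job is done, leaving 475/522.
After Gardener A leaves the rate is 1/29 per hour; the remaining 475/522 takes 475/18 hours.
Total = 1 + 475/18 = 493/18 hours.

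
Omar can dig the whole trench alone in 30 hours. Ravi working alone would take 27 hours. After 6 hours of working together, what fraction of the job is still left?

26/45

Combined rate: 1/30 + 1/27 = (9 + 10)/270 = 19/270 per hour.
In 6 hours they complete 6·19/270 = 19/45 of the job.
So 26/45 remains.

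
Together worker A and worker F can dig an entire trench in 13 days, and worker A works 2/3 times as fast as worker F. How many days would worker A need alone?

Let worker F's rate be r; then worker A's rate is (2/3)r, so together (2/3 + 1)r = (5/3)r = 1/13.
Thus r = 3/65 per day.
Worker F alone: 65/3 days; worker A alone: 65/2 days.

65/2 days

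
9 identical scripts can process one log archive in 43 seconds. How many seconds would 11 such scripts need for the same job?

387/11 seconds

Total work is 9·43 = 387 script-seconds.
With 11 scripts: 387/11 seconds.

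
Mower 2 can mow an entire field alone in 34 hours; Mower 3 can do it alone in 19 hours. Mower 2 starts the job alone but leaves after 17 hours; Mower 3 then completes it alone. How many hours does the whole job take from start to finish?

53/2 hours

In 17 hours Mower 2 does 17/34 = 1/2 of the job, leaving 1/2.
Mower 3 works at 1/19 per hour, so finishing takes 1/2 ÷ 1/19 = 19/2 hours.
Total time = 17 + 19/2 = 53/2 hours.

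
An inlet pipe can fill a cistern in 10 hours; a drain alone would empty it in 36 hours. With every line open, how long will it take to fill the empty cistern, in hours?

Net rate = 1/10 − 1/36 = (18 − 5)/180 = 13/180 per hour.
Filling time = 1 ÷ (13/180) = 180/13 hours.

180/13 hours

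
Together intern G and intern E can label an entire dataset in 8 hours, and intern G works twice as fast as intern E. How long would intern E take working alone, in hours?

Let intern E's rate be r; then intern G's rate is 2r, so together (2 + 1)r = 3r = 1/8.
Thus r = 1/24 per hour.
Intern E alone: 24 hours; intern G alone: 12 hours.

24 hours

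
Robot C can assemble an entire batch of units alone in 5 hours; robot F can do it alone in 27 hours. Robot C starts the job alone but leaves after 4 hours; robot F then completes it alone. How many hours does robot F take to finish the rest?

In 4 hours robot C does 4/5 of the job, leaving 1/5.
Robot F works at 1/27 per hour, so finishing takes 1/5 ÷ 1/27 = 27/5 hours.

27/5 hours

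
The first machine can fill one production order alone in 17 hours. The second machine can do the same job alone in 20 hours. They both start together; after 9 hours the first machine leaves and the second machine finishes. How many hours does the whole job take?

In the first 9 hours the combined rate is 37/340, so 333/340 of the job is done, leaving 7/340.
After the first machine leaves the rate is 1/20 per hour; the remaining 7/340 takes 7/17 hours.
Total = 9 + 7/17 = 160/17 hours.

160/17 hours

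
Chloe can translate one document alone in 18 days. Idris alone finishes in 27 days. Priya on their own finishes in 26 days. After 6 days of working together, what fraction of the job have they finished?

Combined rate: 1/18 + 1/27 + 1/26 = (39 + 26 + 27)/702 = 92/702 = 46/351 per day.
In 6 days they complete 6·46/351 = 92/117 of the job.

92/117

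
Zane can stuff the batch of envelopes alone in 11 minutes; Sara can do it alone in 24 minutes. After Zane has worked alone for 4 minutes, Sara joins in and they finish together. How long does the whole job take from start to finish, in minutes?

In 4 minutes Zane does 4/11 of the job, leaving 7/11.
Zane and Sara together work at 35/264 per minute, so finishing takes 7/11 ÷ 35/264 = 24/5 minutes.
Total time = 4 + 24/5 = 44/5 minutes.

44/5 minutes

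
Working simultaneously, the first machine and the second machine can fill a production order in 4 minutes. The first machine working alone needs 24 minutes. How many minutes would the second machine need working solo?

Combined rate is 1/4 per minute.
Known contribution: 1/24 per minute.
So the second machine's rate is 1/4 − 1/24 = 5/24, meaning 24/5 minutes alone.

24/5 minutes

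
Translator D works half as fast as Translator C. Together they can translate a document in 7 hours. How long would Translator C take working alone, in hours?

Let Translator C's rate be r; then Translator D's rate is (1/2)r, so together (1/2 + 1)r = (3/2)r = 1/7.
Thus r = 2/21 per hour.
Translator C alone: 21/2 hours; Translator D alone: 21 hours.

21/2 hours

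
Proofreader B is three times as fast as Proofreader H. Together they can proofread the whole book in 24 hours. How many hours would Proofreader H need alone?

96 hours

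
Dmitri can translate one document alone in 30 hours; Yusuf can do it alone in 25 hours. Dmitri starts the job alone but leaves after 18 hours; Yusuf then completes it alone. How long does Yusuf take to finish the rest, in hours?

10 hours

In 18 hours Dmitri does 18/30 = 3/5 of the job, leaving 2/5.
Yusuf works at 1/25 per hour, so finishing takes 2/5 ÷ 1/25 = 10 hours.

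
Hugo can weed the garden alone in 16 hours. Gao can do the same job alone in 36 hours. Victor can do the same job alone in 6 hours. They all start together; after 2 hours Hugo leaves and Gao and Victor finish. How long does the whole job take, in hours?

9/2 hours

In the first 2 hours the combined rate is 37/144, so 37/72 of the job is done, leaving 35/72.
After Hugo leaves the rate is 7/36 per hour; the remaining 35/72 takes 5/2 hours.
Total = 2 + 5/2 = 9/2 hours.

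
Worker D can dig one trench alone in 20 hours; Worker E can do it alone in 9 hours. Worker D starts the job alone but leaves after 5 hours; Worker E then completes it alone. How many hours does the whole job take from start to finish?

In 5 hours Worker D does 5/20 = 1/4 of the job, leaving 3/4.
Worker E works at 1/9 per hour, so finishing takes 3/4 ÷ 1/9 = 27/4 hours.
Total time = 5 + 27/4 = 47/4 hours.

47/4 hours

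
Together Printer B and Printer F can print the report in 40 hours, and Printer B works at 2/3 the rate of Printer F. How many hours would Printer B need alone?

100 hours

Let Printer F's rate be r; then Printer B's rate is (2/3)r, so together (2/3 + 1)r = (5/3)r = 1/40.
Thus r = 3/200 per hour.
Printer F alone: 200/3 hours; Printer B alone: 100 hours.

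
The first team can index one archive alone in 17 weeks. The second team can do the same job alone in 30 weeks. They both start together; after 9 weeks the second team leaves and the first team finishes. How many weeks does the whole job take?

119/10 weeks

In the first 9 weeks the combined rate is 47/510, so 141/170 of the job is done, leaving 29/170.
After the second team leaves the rate is 1/17 per week; the remaining 29/170 takes 29/10 weeks.
Total = 9 + 29/10 = 119/10 weeks.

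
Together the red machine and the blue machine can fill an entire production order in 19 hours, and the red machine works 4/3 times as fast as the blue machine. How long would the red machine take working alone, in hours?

133/4 hours

Let the blue machine's rate be r; then the red machine's rate is (4/3)r, so together (4/3 + 1)r = (7/3)r = 1/19.
Thus r = 3/133 per hour.
The blue machine alone: 133/3 hours; the red machine alone: 133/4 hours.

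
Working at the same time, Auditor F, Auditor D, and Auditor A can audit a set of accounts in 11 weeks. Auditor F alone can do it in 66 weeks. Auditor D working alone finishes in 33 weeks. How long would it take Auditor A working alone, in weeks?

22 weeks

Combined rate is 1/11 per week.
Known contribution: 1/66 + 1/33 = (1 + 2)/66 = 3/66 = 1/22 per week.
So Auditor A's rate is 1/11 − 1/22 = 1/22, meaning 22 weeks alone.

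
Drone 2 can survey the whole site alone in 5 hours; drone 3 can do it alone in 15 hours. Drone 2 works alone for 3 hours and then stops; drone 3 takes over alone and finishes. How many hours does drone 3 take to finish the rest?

In 3 hours drone 2 does 3/5 of the job, leaving 2/5.
Drone 3 works at 1/15 per hour, so finishing takes 2/5 ÷ 1/15 = 6 hours.

6 hours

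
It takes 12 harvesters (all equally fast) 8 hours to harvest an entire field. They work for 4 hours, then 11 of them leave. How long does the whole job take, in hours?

52 hours

One harvester does 1/96 of the job per hour.
After 4 hours with 12 harvesters, 1/2 is done (1/2 left).
With 1 harvester the rate is 1/96, so the rest takes 1/2 ÷ 1/96 = 48 hours.
Total = 4 + 48 = 52 hours.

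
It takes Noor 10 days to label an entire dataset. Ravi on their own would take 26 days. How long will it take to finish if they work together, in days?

With two workers the combined time is the product over the sum: 10·26/(10+26) = 260/36 = 65/9 days.

65/9 days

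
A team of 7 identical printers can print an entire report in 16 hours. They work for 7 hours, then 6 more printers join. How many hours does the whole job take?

One printer does 1/112 of the job per hour.
After 7 hours with 7 printers, 7/16 is done (9/16 left).
With 13 printers the rate is 13/112, so the rest takes 9/16 ÷ 13/112 = 63/13 hours.
Total = 7 + 63/13 = 154/13 hours.

154/13 hours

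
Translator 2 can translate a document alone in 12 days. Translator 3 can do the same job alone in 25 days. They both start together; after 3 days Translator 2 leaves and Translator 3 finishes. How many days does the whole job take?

In the first 3 days the combined rate is 37/300, so 37/100 of the job is done, leaving 63/100.
After Translator 2 leaves the rate is 1/25 per day; the remaining 63/100 takes 63/4 days.
Total = 3 + 63/4 = 75/4 days.

75/4 days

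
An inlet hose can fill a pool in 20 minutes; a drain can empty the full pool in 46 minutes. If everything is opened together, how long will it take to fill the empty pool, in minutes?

Net rate = 1/20 − 1/46 = (23 − 10)/460 = 13/460 per minute.
Filling time = 1 ÷ (13/460) = 460/13 minutes.

460/13 minutes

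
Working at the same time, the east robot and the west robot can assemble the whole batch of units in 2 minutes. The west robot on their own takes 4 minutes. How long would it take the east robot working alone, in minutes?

Combined rate is 1/2 per minute.
Known contribution: 1/4 per minute.
So the east robot's rate is 1/2 − 1/4 = 1/4, meaning 4 minutes alone.

4 minutes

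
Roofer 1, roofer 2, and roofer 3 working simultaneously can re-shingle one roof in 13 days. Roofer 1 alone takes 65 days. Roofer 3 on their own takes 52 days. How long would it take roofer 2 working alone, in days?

260/11 days

Combined rate is 1/13 per day.
Known contribution: 1/65 + 1/52 = (4 + 5)/260 = 9/260 per day.
So roofer 2's rate is 1/13 − 9/260 = 11/260, meaning 260/11 days alone.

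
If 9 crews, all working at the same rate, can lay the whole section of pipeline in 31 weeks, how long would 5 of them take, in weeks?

Total work is 9·31 = 279 crew-weeks.
With 5 crews: 279/5 weeks.

279/5 weeks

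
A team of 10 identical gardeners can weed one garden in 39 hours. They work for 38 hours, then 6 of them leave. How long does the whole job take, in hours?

One gardener does 1/390 of the job per hour.
After 38 hours with 10 gardeners, 38/39 is done (1/39 left).
With 4 gardeners the rate is 4/390 = 2/195, so the rest takes 1/39 ÷ 2/195 = 5/2 hours.
Total = 38 + 5/2 = 81/2 hours.

81/2 hours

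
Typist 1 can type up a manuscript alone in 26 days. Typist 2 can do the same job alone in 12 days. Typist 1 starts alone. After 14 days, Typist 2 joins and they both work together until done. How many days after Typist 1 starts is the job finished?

In the first 14 days Typist 1 alone does 14/26 = 7/13 of the job, leaving 6/13.
Once everyone is working, combined rate: 1/26 + 1/12 = (6 + 13)/156 = 19/156 per day.
Remaining 6/13 at 19/156 per day takes 72/19 days.
Total from the start = 14 + 72/19 = 338/19 days.

338/19 days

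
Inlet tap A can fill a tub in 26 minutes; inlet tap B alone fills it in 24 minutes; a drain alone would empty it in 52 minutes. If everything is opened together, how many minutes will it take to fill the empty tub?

312/19 minutes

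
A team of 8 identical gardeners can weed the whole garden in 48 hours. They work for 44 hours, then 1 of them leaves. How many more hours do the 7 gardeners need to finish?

One gardener does 1/384 of the job per hour.
After 44 hours with 8 gardeners, 11/12 is done (1/12 left).
With 7 gardeners the rate is 7/384, so the rest takes 1/12 ÷ 7/384 = 32/7 hours.

32/7 hours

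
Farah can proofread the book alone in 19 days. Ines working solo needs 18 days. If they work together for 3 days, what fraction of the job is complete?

37/114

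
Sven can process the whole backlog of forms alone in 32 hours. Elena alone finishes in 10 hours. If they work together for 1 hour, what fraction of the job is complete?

21/160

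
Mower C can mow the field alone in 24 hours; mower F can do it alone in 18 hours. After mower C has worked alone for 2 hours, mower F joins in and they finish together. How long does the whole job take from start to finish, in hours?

80/7 hours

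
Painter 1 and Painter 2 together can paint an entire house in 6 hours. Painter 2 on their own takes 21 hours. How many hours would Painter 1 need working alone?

42/5 hours

Combined rate is 1/6 per hour.
Known contribution: 1/21 per hour.
So Painter 1's rate is 1/6 − 1/21 = 5/42, meaning 42/5 hours alone.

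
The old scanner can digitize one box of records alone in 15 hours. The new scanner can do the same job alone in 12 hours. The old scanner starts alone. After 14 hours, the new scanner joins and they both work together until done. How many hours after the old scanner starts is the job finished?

130/9 hours

In the first 14 hours the old scanner alone does 14/15 of the job, leaving 1/15.
Once everyone is working, combined rate: 1/15 + 1/12 = (4 + 5)/60 = 9/60 = 3/20 per hour.
Remaining 1/15 at 3/20 per hour takes 4/9 hours.
Total from the start = 14 + 4/9 = 130/9 hours.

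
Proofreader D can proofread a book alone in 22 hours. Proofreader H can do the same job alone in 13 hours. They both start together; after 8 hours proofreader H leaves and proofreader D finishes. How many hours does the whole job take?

In the first 8 hours the combined rate is 35/286, so 140/143 of the job is done, leaving 3/143.
After proofreader H leaves the rate is 1/22 per hour; the remaining 3/143 takes 6/13 hours.
Total = 8 + 6/13 = 110/13 hours.

110/13 hours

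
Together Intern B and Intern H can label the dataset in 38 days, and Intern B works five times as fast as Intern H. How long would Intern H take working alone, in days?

228 days

Let Intern H's rate be r; then Intern B's rate is 5r, so together (5 + 1)r = 6r = 1/38.
Thus r = 1/228 per day.
Intern H alone: 228 days; Intern B alone: 228/5 days.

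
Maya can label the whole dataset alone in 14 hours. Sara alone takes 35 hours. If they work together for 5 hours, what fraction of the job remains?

1/2

Combined rate: 1/14 + 1/35 = (5 + 2)/70 = 7/70 = 1/10 per hour.
In 5 hours they complete 5·1/10 = 1/2 of the job.
So 1/2 remains.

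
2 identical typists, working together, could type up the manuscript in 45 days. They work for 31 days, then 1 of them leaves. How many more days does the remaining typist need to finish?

One typist does 1/90 of the job per day.
After 31 days with 2 typists, 31/45 is done (14/45 left).
With 1 typist the rate is 1/90, so the rest takes 14/45 ÷ 1/90 = 28 days.

28 days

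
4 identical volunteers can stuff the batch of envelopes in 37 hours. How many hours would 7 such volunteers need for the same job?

148/7 hours

Total work is 4·37 = 148 volunteer-hours.
With 7 volunteers: 148/7 hours.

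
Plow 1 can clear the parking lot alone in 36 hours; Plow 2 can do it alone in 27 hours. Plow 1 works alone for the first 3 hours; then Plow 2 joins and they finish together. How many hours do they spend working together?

99/7 hours

In 3 hours Plow 1 does 3/36 = 1/12 of the job, leaving 11/12.
Plow 1 and Plow 2 together work at 7/108 per hour, so finishing takes 11/12 ÷ 7/108 = 99/7 hours.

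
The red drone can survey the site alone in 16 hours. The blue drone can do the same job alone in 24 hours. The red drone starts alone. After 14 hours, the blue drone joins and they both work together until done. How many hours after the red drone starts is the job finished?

In the first 14 hours the red drone alone does 14/16 = 7/8 of the job, leaving 1/8.
Once everyone is working, combined rate: 1/16 + 1/24 = (3 + 2)/48 = 5/48 per hour.
Remaining 1/8 at 5/48 per hour takes 6/5 hours.
Total from the start = 14 + 6/5 = 76/5 hours.

76/5 hours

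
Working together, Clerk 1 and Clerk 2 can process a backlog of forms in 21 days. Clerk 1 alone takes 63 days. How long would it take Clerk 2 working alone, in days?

63/2 days

Combined rate is 1/21 per day.
Known contribution: 1/63 per day.
So Clerk 2's rate is 1/21 − 1/63 = 2/63, meaning 63/2 days alone.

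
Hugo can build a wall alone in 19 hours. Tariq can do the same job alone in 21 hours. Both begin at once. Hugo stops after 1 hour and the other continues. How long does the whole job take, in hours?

378/19 hours

In the first 1 hour the combined rate is 40/399, so 40/399 of the job is done, leaving 359/399.
After Hugo leaves the rate is 1/21 per hour; the remaining 359/399 takes 359/19 hours.
Total = 1 + 359/19 = 378/19 hours.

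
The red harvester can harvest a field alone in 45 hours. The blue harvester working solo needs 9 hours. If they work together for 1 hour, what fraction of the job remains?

13/15

Combined rate: 1/45 + 1/9 = (1 + 5)/45 = 6/45 = 2/15 per hour.
In 1 hour they complete 1·2/15 = 2/15 of the job.
So 13/15 remains.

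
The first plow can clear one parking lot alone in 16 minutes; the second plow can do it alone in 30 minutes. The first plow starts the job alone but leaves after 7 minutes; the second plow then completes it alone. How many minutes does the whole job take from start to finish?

191/8 minutes

In 7 minutes the first plow does 7/16 of the job, leaving 9/16.
The second plow works at 1/30 per minute, so finishing takes 9/16 ÷ 1/30 = 135/8 minutes.
Total time = 7 + 135/8 = 191/8 minutes.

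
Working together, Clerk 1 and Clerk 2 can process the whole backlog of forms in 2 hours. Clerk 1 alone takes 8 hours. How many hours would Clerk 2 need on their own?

Combined rate is 1/2 per hour.
Known contribution: 1/8 per hour.
So Clerk 2's rate is 1/2 − 1/8 = 3/8, meaning 8/3 hours alone.

8/3 hours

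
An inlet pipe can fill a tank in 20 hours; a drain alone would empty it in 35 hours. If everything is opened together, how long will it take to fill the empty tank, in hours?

Net rate = 1/20 − 1/35 = (7 − 4)/140 = 3/140 per hour.
Filling time = 1 ÷ (3/140) = 140/3 hours.

140/3 hours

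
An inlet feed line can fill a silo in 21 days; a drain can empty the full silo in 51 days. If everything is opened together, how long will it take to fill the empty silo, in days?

Net rate = 1/21 − 1/51 = (17 − 7)/357 = 10/357 per day.
Filling time = 1 ÷ (10/357) = 357/10 days.

357/10 days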